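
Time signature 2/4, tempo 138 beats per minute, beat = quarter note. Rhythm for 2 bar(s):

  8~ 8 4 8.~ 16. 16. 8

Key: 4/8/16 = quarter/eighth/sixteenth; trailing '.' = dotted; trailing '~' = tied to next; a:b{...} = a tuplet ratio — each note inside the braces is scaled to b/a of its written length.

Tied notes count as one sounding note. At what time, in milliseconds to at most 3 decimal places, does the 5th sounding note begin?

1. 0.0ms @ 0 + 434.783ms (1)
2. 434.783ms @ 1 + 434.783ms (1)
3. 869.565ms @ 2 + 489.13ms (9/8)
4. 1358.696ms @ 25/8 + 163.043ms (3/8)
5. 1521.739ms @ 7/2 + 217.391ms (1/2)

note 5 onset = 7/2b = 1521.739ms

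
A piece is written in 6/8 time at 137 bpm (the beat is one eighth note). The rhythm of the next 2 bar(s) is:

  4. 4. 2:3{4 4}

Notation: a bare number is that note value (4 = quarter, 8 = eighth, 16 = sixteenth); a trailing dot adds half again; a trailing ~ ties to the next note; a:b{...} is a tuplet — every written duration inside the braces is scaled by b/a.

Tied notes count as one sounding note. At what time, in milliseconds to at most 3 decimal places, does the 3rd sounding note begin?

note 3 onset = 6b = 2627.737ms

1. 0.0ms @ 0 + 1313.869ms (3)
2. 1313.869ms @ 3 + 1313.869ms (3)
3. 2627.737ms @ 6 + 1313.869ms (3)
4. 3941.606ms @ 9 + 1313.869ms (3)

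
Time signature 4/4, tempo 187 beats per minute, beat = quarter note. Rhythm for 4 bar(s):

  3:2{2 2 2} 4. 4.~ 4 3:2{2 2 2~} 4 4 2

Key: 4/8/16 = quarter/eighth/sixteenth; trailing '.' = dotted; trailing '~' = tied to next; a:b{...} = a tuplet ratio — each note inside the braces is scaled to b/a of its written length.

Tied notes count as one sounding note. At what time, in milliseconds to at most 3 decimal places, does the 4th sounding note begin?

note 4 onset = 4b = 1283.422ms

1. 0.0ms @ 0 + 427.807ms (4/3)
2. 427.807ms @ 4/3 + 427.807ms (4/3)
3. 855.615ms @ 8/3 + 427.807ms (4/3)
4. 1283.422ms @ 4 + 481.283ms (3/2)
5. 1764.706ms @ 11/2 + 802.139ms (5/2)
6. 2566.845ms @ 8 + 427.807ms (4/3)
7. 2994.652ms @ 28/3 + 427.807ms (4/3)
8. 3422.46ms @ 32/3 + 748.663ms (7/3)
9. 4171.123ms @ 13 + 320.856ms (1)
10. 4491.979ms @ 14 + 641.711ms (2)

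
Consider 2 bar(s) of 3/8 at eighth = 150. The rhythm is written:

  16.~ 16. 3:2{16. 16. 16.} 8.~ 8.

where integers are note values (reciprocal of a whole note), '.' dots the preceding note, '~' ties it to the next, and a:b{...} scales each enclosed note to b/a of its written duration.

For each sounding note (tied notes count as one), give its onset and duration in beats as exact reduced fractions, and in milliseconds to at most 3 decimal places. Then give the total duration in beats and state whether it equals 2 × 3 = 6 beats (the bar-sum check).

1) 0.0ms=0b +600.0ms=3/2b
2) 600.0ms=3/2b +200.0ms=1/2b
3) 800.0ms=2b +200.0ms=1/2b
4) 1000.0ms=5/2b +200.0ms=1/2b
5) 1200.0ms=3b +1200.0ms=3b
Σ=6b of 6 (150bpm 3/8) — PASS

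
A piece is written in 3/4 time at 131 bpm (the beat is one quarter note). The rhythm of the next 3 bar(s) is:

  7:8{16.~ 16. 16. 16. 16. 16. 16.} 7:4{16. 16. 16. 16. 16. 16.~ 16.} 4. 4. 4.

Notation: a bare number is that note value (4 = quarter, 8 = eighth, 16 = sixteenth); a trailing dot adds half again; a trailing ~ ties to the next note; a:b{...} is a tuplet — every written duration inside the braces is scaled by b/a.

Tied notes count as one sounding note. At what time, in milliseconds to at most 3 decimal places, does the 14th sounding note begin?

note 14 onset = 6b = 2748.092ms

1. 0.0ms @ 0 + 392.585ms (6/7)
2. 392.585ms @ 6/7 + 196.292ms (3/7)
3. 588.877ms @ 9/7 + 196.292ms (3/7)
4. 785.169ms @ 12/7 + 196.292ms (3/7)
5. 981.461ms @ 15/7 + 196.292ms (3/7)
6. 1177.754ms @ 18/7 + 196.292ms (3/7)
7. 1374.046ms @ 3 + 98.146ms (3/14)
8. 1472.192ms @ 45/14 + 98.146ms (3/14)
9. 1570.338ms @ 24/7 + 98.146ms (3/14)
10. 1668.484ms @ 51/14 + 98.146ms (3/14)
11. 1766.63ms @ 27/7 + 98.146ms (3/14)
12. 1864.776ms @ 57/14 + 196.292ms (3/7)
13. 2061.069ms @ 9/2 + 687.023ms (3/2)
14. 2748.092ms @ 6 + 687.023ms (3/2)
15. 3435.115ms @ 15/2 + 687.023ms (3/2)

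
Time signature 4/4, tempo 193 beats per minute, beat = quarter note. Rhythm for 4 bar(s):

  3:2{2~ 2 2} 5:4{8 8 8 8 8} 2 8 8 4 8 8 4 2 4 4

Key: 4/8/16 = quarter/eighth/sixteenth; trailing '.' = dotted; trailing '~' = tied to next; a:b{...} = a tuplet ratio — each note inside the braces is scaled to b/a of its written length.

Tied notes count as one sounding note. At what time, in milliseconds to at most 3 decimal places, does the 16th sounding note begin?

note 16 onset = 14b = 4352.332ms

1. 0.0ms @ 0 + 829.016ms (8/3)
2. 829.016ms @ 8/3 + 414.508ms (4/3)
3. 1243.523ms @ 4 + 124.352ms (2/5)
4. 1367.876ms @ 22/5 + 124.352ms (2/5)
5. 1492.228ms @ 24/5 + 124.352ms (2/5)
6. 1616.58ms @ 26/5 + 124.352ms (2/5)
7. 1740.933ms @ 28/5 + 124.352ms (2/5)
8. 1865.285ms @ 6 + 621.762ms (2)
9. 2487.047ms @ 8 + 155.44ms (1/2)
10. 2642.487ms @ 17/2 + 155.44ms (1/2)
11. 2797.927ms @ 9 + 310.881ms (1)
12. 3108.808ms @ 10 + 155.44ms (1/2)
13. 3264.249ms @ 21/2 + 155.44ms (1/2)
14. 3419.689ms @ 11 + 310.881ms (1)
15. 3730.57ms @ 12 + 621.762ms (2)
16. 4352.332ms @ 14 + 310.881ms (1)
17. 4663.212ms @ 15 + 310.881ms (1)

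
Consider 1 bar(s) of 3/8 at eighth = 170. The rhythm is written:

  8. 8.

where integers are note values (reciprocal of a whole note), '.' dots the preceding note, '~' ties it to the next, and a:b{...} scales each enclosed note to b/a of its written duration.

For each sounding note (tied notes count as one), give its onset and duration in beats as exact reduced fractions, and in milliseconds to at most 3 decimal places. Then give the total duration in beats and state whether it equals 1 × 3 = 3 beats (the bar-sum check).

1) 0.0ms=0b +529.412ms=3/2b
2) 529.412ms=3/2b +529.412ms=3/2b
Σ=3b of 3 (170bpm 3/8) — PASS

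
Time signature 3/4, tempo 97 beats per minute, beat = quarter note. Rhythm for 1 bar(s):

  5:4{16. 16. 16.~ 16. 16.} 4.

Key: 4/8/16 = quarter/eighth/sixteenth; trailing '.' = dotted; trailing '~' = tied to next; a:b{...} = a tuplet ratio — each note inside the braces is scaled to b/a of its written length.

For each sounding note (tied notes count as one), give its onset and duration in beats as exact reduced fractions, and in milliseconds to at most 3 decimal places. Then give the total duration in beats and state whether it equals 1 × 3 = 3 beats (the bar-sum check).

1) 0.0ms=0b +185.567ms=3/10b
2) 185.567ms=3/10b +185.567ms=3/10b
3) 371.134ms=3/5b +371.134ms=3/5b
4) 742.268ms=6/5b +185.567ms=3/10b
5) 927.835ms=3/2b +927.835ms=3/2b
Σ=3b of 3 (97bpm 3/4) — PASS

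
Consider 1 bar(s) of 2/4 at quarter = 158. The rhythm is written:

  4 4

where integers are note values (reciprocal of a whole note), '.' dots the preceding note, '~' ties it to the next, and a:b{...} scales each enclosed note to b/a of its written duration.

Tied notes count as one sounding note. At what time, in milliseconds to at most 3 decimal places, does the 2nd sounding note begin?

note 2 onset = 1b = 379.747ms

1. 0.0ms @ 0 + 379.747ms (1)
2. 379.747ms @ 1 + 379.747ms (1)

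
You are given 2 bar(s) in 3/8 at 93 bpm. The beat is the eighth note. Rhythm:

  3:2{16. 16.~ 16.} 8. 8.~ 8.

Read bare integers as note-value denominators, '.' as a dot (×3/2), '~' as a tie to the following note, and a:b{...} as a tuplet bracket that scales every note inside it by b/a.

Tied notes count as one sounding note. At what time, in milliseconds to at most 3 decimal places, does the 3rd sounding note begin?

1. 0.0ms @ 0 + 322.581ms (1/2)
2. 322.581ms @ 1/2 + 645.161ms (1)
3. 967.742ms @ 3/2 + 967.742ms (3/2)
4. 1935.484ms @ 3 + 1935.484ms (3)

note 3 onset = 3/2b = 967.742ms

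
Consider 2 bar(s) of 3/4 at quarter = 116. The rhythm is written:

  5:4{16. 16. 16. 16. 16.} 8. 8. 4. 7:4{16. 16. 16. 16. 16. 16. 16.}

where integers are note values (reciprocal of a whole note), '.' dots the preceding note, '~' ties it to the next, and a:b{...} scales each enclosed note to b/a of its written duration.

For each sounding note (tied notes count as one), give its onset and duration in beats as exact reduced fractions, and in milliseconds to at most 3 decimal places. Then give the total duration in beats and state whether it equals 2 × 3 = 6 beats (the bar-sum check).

1) 0.0ms=0b +155.172ms=3/10b
2) 155.172ms=3/10b +155.172ms=3/10b
3) 310.345ms=3/5b +155.172ms=3/10b
4) 465.517ms=9/10b +155.172ms=3/10b
5) 620.69ms=6/5b +155.172ms=3/10b
6) 775.862ms=3/2b +387.931ms=3/4b
7) 1163.793ms=9/4b +387.931ms=3/4b
8) 1551.724ms=3b +775.862ms=3/2b
9) 2327.586ms=9/2b +110.837ms=3/14b
10) 2438.424ms=33/7b +110.837ms=3/14b
11) 2549.261ms=69/14b +110.837ms=3/14b
12) 2660.099ms=36/7b +110.837ms=3/14b
13) 2770.936ms=75/14b +110.837ms=3/14b
14) 2881.773ms=39/7b +110.837ms=3/14b
15) 2992.611ms=81/14b +110.837ms=3/14b
Σ=6b of 6 (116bpm 3/4) — PASS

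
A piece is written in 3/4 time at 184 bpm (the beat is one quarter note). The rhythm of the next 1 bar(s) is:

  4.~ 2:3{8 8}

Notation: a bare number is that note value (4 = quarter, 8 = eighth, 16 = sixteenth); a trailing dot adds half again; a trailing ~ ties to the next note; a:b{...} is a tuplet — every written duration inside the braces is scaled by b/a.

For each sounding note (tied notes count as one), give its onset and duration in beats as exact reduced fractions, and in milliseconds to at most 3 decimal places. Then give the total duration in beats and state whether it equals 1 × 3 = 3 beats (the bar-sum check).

1) 0.0ms=0b +733.696ms=9/4b
2) 733.696ms=9/4b +244.565ms=3/4b
Σ=3b of 3 (184bpm 3/4) — PASS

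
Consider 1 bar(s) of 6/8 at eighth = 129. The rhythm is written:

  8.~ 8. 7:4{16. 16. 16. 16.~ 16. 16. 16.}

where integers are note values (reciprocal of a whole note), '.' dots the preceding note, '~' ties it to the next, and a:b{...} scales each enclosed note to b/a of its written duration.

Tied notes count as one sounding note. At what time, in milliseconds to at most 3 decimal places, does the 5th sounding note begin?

1. 0.0ms @ 0 + 1395.349ms (3)
2. 1395.349ms @ 3 + 199.336ms (3/7)
3. 1594.684ms @ 24/7 + 199.336ms (3/7)
4. 1794.02ms @ 27/7 + 199.336ms (3/7)
5. 1993.355ms @ 30/7 + 398.671ms (6/7)
6. 2392.027ms @ 36/7 + 199.336ms (3/7)
7. 2591.362ms @ 39/7 + 199.336ms (3/7)

note 5 onset = 30/7b = 1993.355ms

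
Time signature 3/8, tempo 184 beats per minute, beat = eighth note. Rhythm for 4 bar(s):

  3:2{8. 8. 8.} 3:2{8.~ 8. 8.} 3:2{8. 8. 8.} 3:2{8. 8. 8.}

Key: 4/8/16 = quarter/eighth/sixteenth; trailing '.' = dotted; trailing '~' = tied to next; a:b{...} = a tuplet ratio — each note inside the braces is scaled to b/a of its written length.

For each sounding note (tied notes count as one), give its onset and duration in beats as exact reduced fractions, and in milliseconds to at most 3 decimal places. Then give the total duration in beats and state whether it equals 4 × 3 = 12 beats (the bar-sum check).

1) 0.0ms=0b +326.087ms=1b
2) 326.087ms=1b +326.087ms=1b
3) 652.174ms=2b +326.087ms=1b
4) 978.261ms=3b +652.174ms=2b
5) 1630.435ms=5b +326.087ms=1b
6) 1956.522ms=6b +326.087ms=1b
7) 2282.609ms=7b +326.087ms=1b
8) 2608.696ms=8b +326.087ms=1b
9) 2934.783ms=9b +326.087ms=1b
10) 3260.87ms=10b +326.087ms=1b
11) 3586.957ms=11b +326.087ms=1b
Σ=12b of 12 (184bpm 3/8) — PASS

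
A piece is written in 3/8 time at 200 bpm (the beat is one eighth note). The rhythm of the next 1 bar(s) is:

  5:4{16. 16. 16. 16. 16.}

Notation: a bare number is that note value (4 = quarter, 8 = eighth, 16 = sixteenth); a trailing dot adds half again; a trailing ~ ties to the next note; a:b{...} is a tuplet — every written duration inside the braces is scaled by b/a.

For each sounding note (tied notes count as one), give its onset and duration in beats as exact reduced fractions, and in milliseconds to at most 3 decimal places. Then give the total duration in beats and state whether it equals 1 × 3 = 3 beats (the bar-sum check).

1) 0.0ms=0b +180.0ms=3/5b
2) 180.0ms=3/5b +180.0ms=3/5b
3) 360.0ms=6/5b +180.0ms=3/5b
4) 540.0ms=9/5b +180.0ms=3/5b
5) 720.0ms=12/5b +180.0ms=3/5b
Σ=3b of 3 (200bpm 3/8) — PASS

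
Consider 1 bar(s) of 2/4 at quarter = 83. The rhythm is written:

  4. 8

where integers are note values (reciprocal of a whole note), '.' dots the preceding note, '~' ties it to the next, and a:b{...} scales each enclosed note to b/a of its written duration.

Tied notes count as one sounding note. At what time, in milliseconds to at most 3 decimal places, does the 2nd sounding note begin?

1. 0.0ms @ 0 + 1084.337ms (3/2)
2. 1084.337ms @ 3/2 + 361.446ms (1/2)

note 2 onset = 3/2b = 1084.337ms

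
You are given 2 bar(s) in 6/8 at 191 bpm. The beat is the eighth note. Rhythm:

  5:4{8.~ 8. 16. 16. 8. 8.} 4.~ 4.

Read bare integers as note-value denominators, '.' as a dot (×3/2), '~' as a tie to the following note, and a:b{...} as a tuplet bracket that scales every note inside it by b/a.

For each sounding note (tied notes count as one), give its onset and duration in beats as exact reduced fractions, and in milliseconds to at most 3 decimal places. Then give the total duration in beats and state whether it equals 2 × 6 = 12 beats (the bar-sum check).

1) 0.0ms=0b +753.927ms=12/5b
2) 753.927ms=12/5b +188.482ms=3/5b
3) 942.408ms=3b +188.482ms=3/5b
4) 1130.89ms=18/5b +376.963ms=6/5b
5) 1507.853ms=24/5b +376.963ms=6/5b
6) 1884.817ms=6b +1884.817ms=6b
Σ=12b of 12 (191bpm 6/8) — PASS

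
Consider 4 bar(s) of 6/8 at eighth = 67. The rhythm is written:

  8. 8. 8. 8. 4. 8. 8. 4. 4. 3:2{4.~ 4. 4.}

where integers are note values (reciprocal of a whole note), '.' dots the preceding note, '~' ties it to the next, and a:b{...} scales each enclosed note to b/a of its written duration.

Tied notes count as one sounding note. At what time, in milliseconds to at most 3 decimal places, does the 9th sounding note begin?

note 9 onset = 15b = 13432.836ms

1. 0.0ms @ 0 + 1343.284ms (3/2)
2. 1343.284ms @ 3/2 + 1343.284ms (3/2)
3. 2686.567ms @ 3 + 1343.284ms (3/2)
4. 4029.851ms @ 9/2 + 1343.284ms (3/2)
5. 5373.134ms @ 6 + 2686.567ms (3)
6. 8059.701ms @ 9 + 1343.284ms (3/2)
7. 9402.985ms @ 21/2 + 1343.284ms (3/2)
8. 10746.269ms @ 12 + 2686.567ms (3)
9. 13432.836ms @ 15 + 2686.567ms (3)
10. 16119.403ms @ 18 + 3582.09ms (4)
11. 19701.493ms @ 22 + 1791.045ms (2)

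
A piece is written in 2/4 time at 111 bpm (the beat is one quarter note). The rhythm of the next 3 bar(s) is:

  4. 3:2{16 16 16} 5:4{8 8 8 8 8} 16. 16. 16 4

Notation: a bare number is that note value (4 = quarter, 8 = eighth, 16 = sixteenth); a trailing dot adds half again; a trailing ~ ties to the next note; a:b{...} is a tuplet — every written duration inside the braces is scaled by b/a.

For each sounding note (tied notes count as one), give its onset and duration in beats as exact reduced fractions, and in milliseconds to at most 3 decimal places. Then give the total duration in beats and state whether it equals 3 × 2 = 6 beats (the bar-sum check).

1) 0.0ms=0b +810.811ms=3/2b
2) 810.811ms=3/2b +90.09ms=1/6b
3) 900.901ms=5/3b +90.09ms=1/6b
4) 990.991ms=11/6b +90.09ms=1/6b
5) 1081.081ms=2b +216.216ms=2/5b
6) 1297.297ms=12/5b +216.216ms=2/5b
7) 1513.514ms=14/5b +216.216ms=2/5b
8) 1729.73ms=16/5b +216.216ms=2/5b
9) 1945.946ms=18/5b +216.216ms=2/5b
10) 2162.162ms=4b +202.703ms=3/8b
11) 2364.865ms=35/8b +202.703ms=3/8b
12) 2567.568ms=19/4b +135.135ms=1/4b
13) 2702.703ms=5b +540.541ms=1b
Σ=6b of 6 (111bpm 2/4) — PASS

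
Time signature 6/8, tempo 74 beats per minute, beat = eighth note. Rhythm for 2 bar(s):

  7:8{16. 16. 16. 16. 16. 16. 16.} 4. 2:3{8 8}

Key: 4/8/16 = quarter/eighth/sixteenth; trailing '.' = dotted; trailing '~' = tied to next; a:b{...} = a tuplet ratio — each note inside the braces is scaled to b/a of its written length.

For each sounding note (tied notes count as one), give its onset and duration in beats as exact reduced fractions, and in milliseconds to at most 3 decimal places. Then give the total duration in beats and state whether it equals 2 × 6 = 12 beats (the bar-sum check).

1) 0.0ms=0b +694.981ms=6/7b
2) 694.981ms=6/7b +694.981ms=6/7b
3) 1389.961ms=12/7b +694.981ms=6/7b
4) 2084.942ms=18/7b +694.981ms=6/7b
5) 2779.923ms=24/7b +694.981ms=6/7b
6) 3474.903ms=30/7b +694.981ms=6/7b
7) 4169.884ms=36/7b +694.981ms=6/7b
8) 4864.865ms=6b +2432.432ms=3b
9) 7297.297ms=9b +1216.216ms=3/2b
10) 8513.514ms=21/2b +1216.216ms=3/2b
Σ=12b of 12 (74bpm 6/8) — PASS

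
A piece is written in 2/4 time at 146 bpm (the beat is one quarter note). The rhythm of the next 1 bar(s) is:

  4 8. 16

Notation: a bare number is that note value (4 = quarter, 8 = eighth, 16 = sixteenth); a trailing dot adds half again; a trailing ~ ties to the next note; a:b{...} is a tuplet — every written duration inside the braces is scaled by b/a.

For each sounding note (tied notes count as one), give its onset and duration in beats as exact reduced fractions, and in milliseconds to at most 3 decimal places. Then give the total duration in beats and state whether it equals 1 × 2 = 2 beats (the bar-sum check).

1) 0.0ms=0b +410.959ms=1b
2) 410.959ms=1b +308.219ms=3/4b
3) 719.178ms=7/4b +102.74ms=1/4b
Σ=2b of 2 (146bpm 2/4) — PASS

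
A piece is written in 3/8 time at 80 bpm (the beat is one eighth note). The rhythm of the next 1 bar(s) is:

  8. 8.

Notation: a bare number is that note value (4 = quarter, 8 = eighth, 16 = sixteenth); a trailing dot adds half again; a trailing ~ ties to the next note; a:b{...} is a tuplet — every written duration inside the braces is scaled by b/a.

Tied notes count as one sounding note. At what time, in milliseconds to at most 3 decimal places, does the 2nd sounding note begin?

note 2 onset = 3/2b = 1125.0ms

1. 0.0ms @ 0 + 1125.0ms (3/2)
2. 1125.0ms @ 3/2 + 1125.0ms (3/2)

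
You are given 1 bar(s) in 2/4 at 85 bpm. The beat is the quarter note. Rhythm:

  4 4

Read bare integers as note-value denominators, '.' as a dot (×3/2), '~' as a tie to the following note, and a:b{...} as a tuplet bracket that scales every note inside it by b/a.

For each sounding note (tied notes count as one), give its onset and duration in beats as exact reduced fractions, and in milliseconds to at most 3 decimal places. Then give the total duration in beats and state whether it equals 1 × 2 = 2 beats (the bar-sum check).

1) 0.0ms=0b +705.882ms=1b
2) 705.882ms=1b +705.882ms=1b
Σ=2b of 2 (85bpm 2/4) — PASS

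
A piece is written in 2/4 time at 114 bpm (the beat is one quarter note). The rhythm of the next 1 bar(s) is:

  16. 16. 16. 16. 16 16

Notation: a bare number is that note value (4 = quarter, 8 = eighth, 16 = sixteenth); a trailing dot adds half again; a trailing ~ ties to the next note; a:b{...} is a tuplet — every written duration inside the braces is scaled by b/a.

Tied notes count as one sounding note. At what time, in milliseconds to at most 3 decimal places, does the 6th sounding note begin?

note 6 onset = 7/4b = 921.053ms

1. 0.0ms @ 0 + 197.368ms (3/8)
2. 197.368ms @ 3/8 + 197.368ms (3/8)
3. 394.737ms @ 3/4 + 197.368ms (3/8)
4. 592.105ms @ 9/8 + 197.368ms (3/8)
5. 789.474ms @ 3/2 + 131.579ms (1/4)
6. 921.053ms @ 7/4 + 131.579ms (1/4)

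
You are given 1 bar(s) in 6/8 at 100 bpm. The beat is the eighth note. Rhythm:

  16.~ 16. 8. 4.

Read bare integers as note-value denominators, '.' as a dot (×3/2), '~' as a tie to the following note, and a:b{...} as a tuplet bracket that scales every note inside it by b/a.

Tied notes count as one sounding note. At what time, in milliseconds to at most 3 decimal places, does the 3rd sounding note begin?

note 3 onset = 3b = 1800.0ms

1. 0.0ms @ 0 + 900.0ms (3/2)
2. 900.0ms @ 3/2 + 900.0ms (3/2)
3. 1800.0ms @ 3 + 1800.0ms (3)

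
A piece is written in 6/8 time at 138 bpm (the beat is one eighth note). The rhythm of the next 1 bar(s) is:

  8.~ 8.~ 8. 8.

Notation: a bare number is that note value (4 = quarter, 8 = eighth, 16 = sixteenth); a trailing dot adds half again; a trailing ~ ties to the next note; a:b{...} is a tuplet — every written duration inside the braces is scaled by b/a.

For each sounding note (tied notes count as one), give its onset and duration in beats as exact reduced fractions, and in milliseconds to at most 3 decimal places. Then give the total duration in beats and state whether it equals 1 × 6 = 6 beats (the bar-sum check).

1) 0.0ms=0b +1956.522ms=9/2b
2) 1956.522ms=9/2b +652.174ms=3/2b
Σ=6b of 6 (138bpm 6/8) — PASS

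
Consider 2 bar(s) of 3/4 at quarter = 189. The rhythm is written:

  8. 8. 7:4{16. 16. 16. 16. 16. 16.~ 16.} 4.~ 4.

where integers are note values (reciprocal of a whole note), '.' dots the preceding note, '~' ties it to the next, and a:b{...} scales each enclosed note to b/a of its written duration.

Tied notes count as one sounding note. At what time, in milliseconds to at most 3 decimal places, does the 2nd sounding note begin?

1. 0.0ms @ 0 + 238.095ms (3/4)
2. 238.095ms @ 3/4 + 238.095ms (3/4)
3. 476.19ms @ 3/2 + 68.027ms (3/14)
4. 544.218ms @ 12/7 + 68.027ms (3/14)
5. 612.245ms @ 27/14 + 68.027ms (3/14)
6. 680.272ms @ 15/7 + 68.027ms (3/14)
7. 748.299ms @ 33/14 + 68.027ms (3/14)
8. 816.327ms @ 18/7 + 136.054ms (3/7)
9. 952.381ms @ 3 + 952.381ms (3)

note 2 onset = 3/4b = 238.095ms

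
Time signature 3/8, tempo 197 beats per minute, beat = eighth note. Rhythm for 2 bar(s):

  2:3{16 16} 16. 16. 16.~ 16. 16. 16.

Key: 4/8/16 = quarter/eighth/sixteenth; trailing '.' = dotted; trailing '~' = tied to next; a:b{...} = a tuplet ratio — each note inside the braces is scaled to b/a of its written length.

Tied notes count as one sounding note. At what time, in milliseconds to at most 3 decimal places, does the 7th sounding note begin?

note 7 onset = 21/4b = 1598.985ms

1. 0.0ms @ 0 + 228.426ms (3/4)
2. 228.426ms @ 3/4 + 228.426ms (3/4)
3. 456.853ms @ 3/2 + 228.426ms (3/4)
4. 685.279ms @ 9/4 + 228.426ms (3/4)
5. 913.706ms @ 3 + 456.853ms (3/2)
6. 1370.558ms @ 9/2 + 228.426ms (3/4)
7. 1598.985ms @ 21/4 + 228.426ms (3/4)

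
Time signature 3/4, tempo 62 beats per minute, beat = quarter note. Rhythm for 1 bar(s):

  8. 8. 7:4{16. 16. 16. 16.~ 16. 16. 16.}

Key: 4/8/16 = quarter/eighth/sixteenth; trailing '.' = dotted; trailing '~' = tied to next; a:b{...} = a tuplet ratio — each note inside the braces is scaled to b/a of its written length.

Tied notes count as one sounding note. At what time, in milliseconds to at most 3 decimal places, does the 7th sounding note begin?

note 7 onset = 18/7b = 2488.479ms

1. 0.0ms @ 0 + 725.806ms (3/4)
2. 725.806ms @ 3/4 + 725.806ms (3/4)
3. 1451.613ms @ 3/2 + 207.373ms (3/14)
4. 1658.986ms @ 12/7 + 207.373ms (3/14)
5. 1866.359ms @ 27/14 + 207.373ms (3/14)
6. 2073.733ms @ 15/7 + 414.747ms (3/7)
7. 2488.479ms @ 18/7 + 207.373ms (3/14)
8. 2695.853ms @ 39/14 + 207.373ms (3/14)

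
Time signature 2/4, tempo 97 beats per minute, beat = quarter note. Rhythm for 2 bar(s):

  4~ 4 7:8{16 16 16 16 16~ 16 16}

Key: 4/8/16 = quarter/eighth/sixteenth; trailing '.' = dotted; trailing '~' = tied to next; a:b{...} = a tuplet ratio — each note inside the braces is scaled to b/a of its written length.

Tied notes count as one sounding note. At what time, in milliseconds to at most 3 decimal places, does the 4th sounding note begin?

1. 0.0ms @ 0 + 1237.113ms (2)
2. 1237.113ms @ 2 + 176.73ms (2/7)
3. 1413.844ms @ 16/7 + 176.73ms (2/7)
4. 1590.574ms @ 18/7 + 176.73ms (2/7)
5. 1767.305ms @ 20/7 + 176.73ms (2/7)
6. 1944.035ms @ 22/7 + 353.461ms (4/7)
7. 2297.496ms @ 26/7 + 176.73ms (2/7)

note 4 onset = 18/7b = 1590.574ms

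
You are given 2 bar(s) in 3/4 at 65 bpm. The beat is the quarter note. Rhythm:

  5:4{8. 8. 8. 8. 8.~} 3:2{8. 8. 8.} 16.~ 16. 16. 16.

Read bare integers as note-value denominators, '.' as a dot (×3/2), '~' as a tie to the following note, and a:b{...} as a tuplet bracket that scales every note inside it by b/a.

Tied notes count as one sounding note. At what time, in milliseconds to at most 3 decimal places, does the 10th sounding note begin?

note 10 onset = 45/8b = 5192.308ms

1. 0.0ms @ 0 + 553.846ms (3/5)
2. 553.846ms @ 3/5 + 553.846ms (3/5)
3. 1107.692ms @ 6/5 + 553.846ms (3/5)
4. 1661.538ms @ 9/5 + 553.846ms (3/5)
5. 2215.385ms @ 12/5 + 1015.385ms (11/10)
6. 3230.769ms @ 7/2 + 461.538ms (1/2)
7. 3692.308ms @ 4 + 461.538ms (1/2)
8. 4153.846ms @ 9/2 + 692.308ms (3/4)
9. 4846.154ms @ 21/4 + 346.154ms (3/8)
10. 5192.308ms @ 45/8 + 346.154ms (3/8)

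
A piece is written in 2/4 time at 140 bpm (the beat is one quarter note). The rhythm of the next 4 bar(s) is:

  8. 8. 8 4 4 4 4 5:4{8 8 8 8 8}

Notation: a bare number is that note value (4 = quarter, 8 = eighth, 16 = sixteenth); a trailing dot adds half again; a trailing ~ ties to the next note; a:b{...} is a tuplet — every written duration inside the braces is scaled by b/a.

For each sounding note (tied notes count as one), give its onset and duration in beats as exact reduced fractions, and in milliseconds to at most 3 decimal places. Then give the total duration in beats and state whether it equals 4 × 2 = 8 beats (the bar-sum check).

1) 0.0ms=0b +321.429ms=3/4b
2) 321.429ms=3/4b +321.429ms=3/4b
3) 642.857ms=3/2b +214.286ms=1/2b
4) 857.143ms=2b +428.571ms=1b
5) 1285.714ms=3b +428.571ms=1b
6) 1714.286ms=4b +428.571ms=1b
7) 2142.857ms=5b +428.571ms=1b
8) 2571.429ms=6b +171.429ms=2/5b
9) 2742.857ms=32/5b +171.429ms=2/5b
10) 2914.286ms=34/5b +171.429ms=2/5b
11) 3085.714ms=36/5b +171.429ms=2/5b
12) 3257.143ms=38/5b +171.429ms=2/5b
Σ=8b of 8 (140bpm 2/4) — PASS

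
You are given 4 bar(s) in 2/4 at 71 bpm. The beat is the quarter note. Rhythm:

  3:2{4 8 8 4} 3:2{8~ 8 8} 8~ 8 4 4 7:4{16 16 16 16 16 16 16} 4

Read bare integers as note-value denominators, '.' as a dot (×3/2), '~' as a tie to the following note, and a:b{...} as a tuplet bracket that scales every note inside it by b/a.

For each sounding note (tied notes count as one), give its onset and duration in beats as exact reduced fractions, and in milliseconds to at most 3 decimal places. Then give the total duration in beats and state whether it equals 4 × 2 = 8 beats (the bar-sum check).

1) 0.0ms=0b +563.38ms=2/3b
2) 563.38ms=2/3b +281.69ms=1/3b
3) 845.07ms=1b +281.69ms=1/3b
4) 1126.761ms=4/3b +563.38ms=2/3b
5) 1690.141ms=2b +563.38ms=2/3b
6) 2253.521ms=8/3b +281.69ms=1/3b
7) 2535.211ms=3b +845.07ms=1b
8) 3380.282ms=4b +845.07ms=1b
9) 4225.352ms=5b +845.07ms=1b
10) 5070.423ms=6b +120.724ms=1/7b
11) 5191.147ms=43/7b +120.724ms=1/7b
12) 5311.871ms=44/7b +120.724ms=1/7b
13) 5432.596ms=45/7b +120.724ms=1/7b
14) 5553.32ms=46/7b +120.724ms=1/7b
15) 5674.044ms=47/7b +120.724ms=1/7b
16) 5794.769ms=48/7b +120.724ms=1/7b
17) 5915.493ms=7b +845.07ms=1b
Σ=8b of 8 (71bpm 2/4) — PASS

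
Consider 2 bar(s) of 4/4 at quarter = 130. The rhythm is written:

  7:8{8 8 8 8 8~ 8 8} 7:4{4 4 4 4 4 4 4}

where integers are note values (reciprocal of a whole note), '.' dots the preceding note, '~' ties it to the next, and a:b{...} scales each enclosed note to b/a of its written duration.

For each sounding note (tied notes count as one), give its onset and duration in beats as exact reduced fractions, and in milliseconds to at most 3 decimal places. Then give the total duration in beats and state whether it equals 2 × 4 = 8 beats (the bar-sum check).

1) 0.0ms=0b +263.736ms=4/7b
2) 263.736ms=4/7b +263.736ms=4/7b
3) 527.473ms=8/7b +263.736ms=4/7b
4) 791.209ms=12/7b +263.736ms=4/7b
5) 1054.945ms=16/7b +527.473ms=8/7b
6) 1582.418ms=24/7b +263.736ms=4/7b
7) 1846.154ms=4b +263.736ms=4/7b
8) 2109.89ms=32/7b +263.736ms=4/7b
9) 2373.626ms=36/7b +263.736ms=4/7b
10) 2637.363ms=40/7b +263.736ms=4/7b
11) 2901.099ms=44/7b +263.736ms=4/7b
12) 3164.835ms=48/7b +263.736ms=4/7b
13) 3428.571ms=52/7b +263.736ms=4/7b
Σ=8b of 8 (130bpm 4/4) — PASS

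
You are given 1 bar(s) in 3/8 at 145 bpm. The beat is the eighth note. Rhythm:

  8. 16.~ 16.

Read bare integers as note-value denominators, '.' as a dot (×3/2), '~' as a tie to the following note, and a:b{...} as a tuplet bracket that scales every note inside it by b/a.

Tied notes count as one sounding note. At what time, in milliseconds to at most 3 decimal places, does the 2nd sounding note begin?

note 2 onset = 3/2b = 620.69ms

1. 0.0ms @ 0 + 620.69ms (3/2)
2. 620.69ms @ 3/2 + 620.69ms (3/2)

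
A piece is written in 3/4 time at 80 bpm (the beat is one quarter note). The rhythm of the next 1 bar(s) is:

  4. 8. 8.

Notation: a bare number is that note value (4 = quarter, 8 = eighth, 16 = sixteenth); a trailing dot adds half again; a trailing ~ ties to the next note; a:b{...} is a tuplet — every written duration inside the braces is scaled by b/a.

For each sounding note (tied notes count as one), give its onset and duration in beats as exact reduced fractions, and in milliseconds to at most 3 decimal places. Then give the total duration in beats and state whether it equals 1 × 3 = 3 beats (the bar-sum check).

1) 0.0ms=0b +1125.0ms=3/2b
2) 1125.0ms=3/2b +562.5ms=3/4b
3) 1687.5ms=9/4b +562.5ms=3/4b
Σ=3b of 3 (80bpm 3/4) — PASS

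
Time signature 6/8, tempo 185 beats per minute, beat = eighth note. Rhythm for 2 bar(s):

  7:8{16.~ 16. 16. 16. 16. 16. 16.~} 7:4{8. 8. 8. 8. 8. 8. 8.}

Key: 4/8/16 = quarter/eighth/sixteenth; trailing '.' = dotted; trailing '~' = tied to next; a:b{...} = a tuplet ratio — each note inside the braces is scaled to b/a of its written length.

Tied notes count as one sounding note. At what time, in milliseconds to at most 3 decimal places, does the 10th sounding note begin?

1. 0.0ms @ 0 + 555.985ms (12/7)
2. 555.985ms @ 12/7 + 277.992ms (6/7)
3. 833.977ms @ 18/7 + 277.992ms (6/7)
4. 1111.969ms @ 24/7 + 277.992ms (6/7)
5. 1389.961ms @ 30/7 + 277.992ms (6/7)
6. 1667.954ms @ 36/7 + 555.985ms (12/7)
7. 2223.938ms @ 48/7 + 277.992ms (6/7)
8. 2501.931ms @ 54/7 + 277.992ms (6/7)
9. 2779.923ms @ 60/7 + 277.992ms (6/7)
10. 3057.915ms @ 66/7 + 277.992ms (6/7)
11. 3335.907ms @ 72/7 + 277.992ms (6/7)
12. 3613.9ms @ 78/7 + 277.992ms (6/7)

note 10 onset = 66/7b = 3057.915ms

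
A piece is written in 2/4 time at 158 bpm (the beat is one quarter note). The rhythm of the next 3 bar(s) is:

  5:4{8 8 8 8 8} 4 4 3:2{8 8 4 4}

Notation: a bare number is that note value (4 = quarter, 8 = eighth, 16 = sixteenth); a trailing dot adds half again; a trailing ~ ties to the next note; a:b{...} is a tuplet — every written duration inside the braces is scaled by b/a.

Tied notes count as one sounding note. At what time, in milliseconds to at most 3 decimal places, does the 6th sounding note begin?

note 6 onset = 2b = 759.494ms

1. 0.0ms @ 0 + 151.899ms (2/5)
2. 151.899ms @ 2/5 + 151.899ms (2/5)
3. 303.797ms @ 4/5 + 151.899ms (2/5)
4. 455.696ms @ 6/5 + 151.899ms (2/5)
5. 607.595ms @ 8/5 + 151.899ms (2/5)
6. 759.494ms @ 2 + 379.747ms (1)
7. 1139.241ms @ 3 + 379.747ms (1)
8. 1518.987ms @ 4 + 126.582ms (1/3)
9. 1645.57ms @ 13/3 + 126.582ms (1/3)
10. 1772.152ms @ 14/3 + 253.165ms (2/3)
11. 2025.316ms @ 16/3 + 253.165ms (2/3)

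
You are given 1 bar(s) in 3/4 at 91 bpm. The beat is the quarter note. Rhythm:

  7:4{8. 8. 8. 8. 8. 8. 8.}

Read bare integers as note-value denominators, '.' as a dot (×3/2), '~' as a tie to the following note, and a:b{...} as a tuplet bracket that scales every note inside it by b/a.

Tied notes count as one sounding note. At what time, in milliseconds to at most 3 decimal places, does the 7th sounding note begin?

1. 0.0ms @ 0 + 282.575ms (3/7)
2. 282.575ms @ 3/7 + 282.575ms (3/7)
3. 565.149ms @ 6/7 + 282.575ms (3/7)
4. 847.724ms @ 9/7 + 282.575ms (3/7)
5. 1130.298ms @ 12/7 + 282.575ms (3/7)
6. 1412.873ms @ 15/7 + 282.575ms (3/7)
7. 1695.447ms @ 18/7 + 282.575ms (3/7)

note 7 onset = 18/7b = 1695.447ms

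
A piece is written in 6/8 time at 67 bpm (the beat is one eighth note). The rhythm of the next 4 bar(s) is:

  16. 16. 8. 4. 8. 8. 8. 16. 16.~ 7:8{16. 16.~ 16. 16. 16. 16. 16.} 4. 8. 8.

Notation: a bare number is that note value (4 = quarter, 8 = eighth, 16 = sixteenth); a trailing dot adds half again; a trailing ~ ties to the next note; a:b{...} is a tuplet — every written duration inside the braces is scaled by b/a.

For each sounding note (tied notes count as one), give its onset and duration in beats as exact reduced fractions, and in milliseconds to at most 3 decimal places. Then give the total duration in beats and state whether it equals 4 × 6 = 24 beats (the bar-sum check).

1) 0.0ms=0b +671.642ms=3/4b
2) 671.642ms=3/4b +671.642ms=3/4b
3) 1343.284ms=3/2b +1343.284ms=3/2b
4) 2686.567ms=3b +2686.567ms=3b
5) 5373.134ms=6b +1343.284ms=3/2b
6) 6716.418ms=15/2b +1343.284ms=3/2b
7) 8059.701ms=9b +1343.284ms=3/2b
8) 9402.985ms=21/2b +671.642ms=3/4b
9) 10074.627ms=45/4b +1439.232ms=45/28b
10) 11513.859ms=90/7b +1535.181ms=12/7b
11) 13049.041ms=102/7b +767.591ms=6/7b
12) 13816.631ms=108/7b +767.591ms=6/7b
13) 14584.222ms=114/7b +767.591ms=6/7b
14) 15351.812ms=120/7b +767.591ms=6/7b
15) 16119.403ms=18b +2686.567ms=3b
16) 18805.97ms=21b +1343.284ms=3/2b
17) 20149.254ms=45/2b +1343.284ms=3/2b
Σ=24b of 24 (67bpm 6/8) — PASS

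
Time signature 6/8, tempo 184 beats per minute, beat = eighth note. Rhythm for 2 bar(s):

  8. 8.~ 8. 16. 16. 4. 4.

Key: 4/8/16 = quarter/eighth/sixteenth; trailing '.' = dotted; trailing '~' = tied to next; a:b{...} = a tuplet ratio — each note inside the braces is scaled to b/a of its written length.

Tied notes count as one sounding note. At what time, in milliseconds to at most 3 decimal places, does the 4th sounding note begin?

1. 0.0ms @ 0 + 489.13ms (3/2)
2. 489.13ms @ 3/2 + 978.261ms (3)
3. 1467.391ms @ 9/2 + 244.565ms (3/4)
4. 1711.957ms @ 21/4 + 244.565ms (3/4)
5. 1956.522ms @ 6 + 978.261ms (3)
6. 2934.783ms @ 9 + 978.261ms (3)

note 4 onset = 21/4b = 1711.957ms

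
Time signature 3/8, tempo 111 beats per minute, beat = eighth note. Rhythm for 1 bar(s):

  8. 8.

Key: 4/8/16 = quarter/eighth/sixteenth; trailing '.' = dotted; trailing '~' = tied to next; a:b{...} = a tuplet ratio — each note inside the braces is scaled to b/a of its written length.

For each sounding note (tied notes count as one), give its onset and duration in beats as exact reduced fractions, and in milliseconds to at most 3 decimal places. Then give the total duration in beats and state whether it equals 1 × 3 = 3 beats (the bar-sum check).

1) 0.0ms=0b +810.811ms=3/2b
2) 810.811ms=3/2b +810.811ms=3/2b
Σ=3b of 3 (111bpm 3/8) — PASS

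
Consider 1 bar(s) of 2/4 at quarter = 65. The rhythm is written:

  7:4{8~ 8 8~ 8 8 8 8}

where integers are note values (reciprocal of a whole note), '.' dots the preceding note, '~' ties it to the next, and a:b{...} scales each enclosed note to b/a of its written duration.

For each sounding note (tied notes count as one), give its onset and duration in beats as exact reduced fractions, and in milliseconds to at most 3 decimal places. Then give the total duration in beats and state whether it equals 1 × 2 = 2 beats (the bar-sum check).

1) 0.0ms=0b +527.473ms=4/7b
2) 527.473ms=4/7b +527.473ms=4/7b
3) 1054.945ms=8/7b +263.736ms=2/7b
4) 1318.681ms=10/7b +263.736ms=2/7b
5) 1582.418ms=12/7b +263.736ms=2/7b
Σ=2b of 2 (65bpm 2/4) — PASS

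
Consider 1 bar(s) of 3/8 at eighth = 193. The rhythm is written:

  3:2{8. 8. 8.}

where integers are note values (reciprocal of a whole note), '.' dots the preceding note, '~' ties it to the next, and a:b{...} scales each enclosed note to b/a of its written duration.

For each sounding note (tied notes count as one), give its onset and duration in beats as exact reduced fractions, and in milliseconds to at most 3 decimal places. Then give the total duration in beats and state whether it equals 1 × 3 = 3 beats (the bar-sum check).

1) 0.0ms=0b +310.881ms=1b
2) 310.881ms=1b +310.881ms=1b
3) 621.762ms=2b +310.881ms=1b
Σ=3b of 3 (193bpm 3/8) — PASS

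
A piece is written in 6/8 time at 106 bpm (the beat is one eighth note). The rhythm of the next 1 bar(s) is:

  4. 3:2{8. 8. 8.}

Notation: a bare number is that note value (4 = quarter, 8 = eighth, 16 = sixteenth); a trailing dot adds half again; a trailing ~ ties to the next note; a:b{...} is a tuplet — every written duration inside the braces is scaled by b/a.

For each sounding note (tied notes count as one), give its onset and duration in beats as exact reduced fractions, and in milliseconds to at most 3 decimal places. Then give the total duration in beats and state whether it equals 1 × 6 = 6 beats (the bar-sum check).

1) 0.0ms=0b +1698.113ms=3b
2) 1698.113ms=3b +566.038ms=1b
3) 2264.151ms=4b +566.038ms=1b
4) 2830.189ms=5b +566.038ms=1b
Σ=6b of 6 (106bpm 6/8) — PASS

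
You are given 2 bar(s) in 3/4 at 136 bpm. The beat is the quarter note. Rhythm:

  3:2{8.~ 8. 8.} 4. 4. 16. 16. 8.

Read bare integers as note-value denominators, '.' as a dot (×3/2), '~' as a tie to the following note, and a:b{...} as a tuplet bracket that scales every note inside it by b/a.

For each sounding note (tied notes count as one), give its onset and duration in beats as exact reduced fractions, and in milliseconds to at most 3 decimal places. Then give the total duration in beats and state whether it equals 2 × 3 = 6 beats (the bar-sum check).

1) 0.0ms=0b +441.176ms=1b
2) 441.176ms=1b +220.588ms=1/2b
3) 661.765ms=3/2b +661.765ms=3/2b
4) 1323.529ms=3b +661.765ms=3/2b
5) 1985.294ms=9/2b +165.441ms=3/8b
6) 2150.735ms=39/8b +165.441ms=3/8b
7) 2316.176ms=21/4b +330.882ms=3/4b
Σ=6b of 6 (136bpm 3/4) — PASS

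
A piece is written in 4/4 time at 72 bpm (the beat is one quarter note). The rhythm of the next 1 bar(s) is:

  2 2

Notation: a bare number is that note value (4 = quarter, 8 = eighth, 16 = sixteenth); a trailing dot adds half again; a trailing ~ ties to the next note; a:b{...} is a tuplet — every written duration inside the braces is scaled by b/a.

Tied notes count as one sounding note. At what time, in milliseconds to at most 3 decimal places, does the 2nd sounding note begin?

1. 0.0ms @ 0 + 1666.667ms (2)
2. 1666.667ms @ 2 + 1666.667ms (2)

note 2 onset = 2b = 1666.667ms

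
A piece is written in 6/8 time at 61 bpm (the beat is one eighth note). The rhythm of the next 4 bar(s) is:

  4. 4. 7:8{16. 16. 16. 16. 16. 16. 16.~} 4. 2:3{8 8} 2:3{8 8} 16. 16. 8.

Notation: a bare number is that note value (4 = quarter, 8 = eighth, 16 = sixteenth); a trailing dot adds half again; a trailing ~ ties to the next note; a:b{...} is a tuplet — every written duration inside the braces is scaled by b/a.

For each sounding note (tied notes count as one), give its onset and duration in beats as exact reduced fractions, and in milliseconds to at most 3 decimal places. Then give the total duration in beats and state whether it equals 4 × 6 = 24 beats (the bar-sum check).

1) 0.0ms=0b +2950.82ms=3b
2) 2950.82ms=3b +2950.82ms=3b
3) 5901.639ms=6b +843.091ms=6/7b
4) 6744.731ms=48/7b +843.091ms=6/7b
5) 7587.822ms=54/7b +843.091ms=6/7b
6) 8430.913ms=60/7b +843.091ms=6/7b
7) 9274.005ms=66/7b +843.091ms=6/7b
8) 10117.096ms=72/7b +843.091ms=6/7b
9) 10960.187ms=78/7b +3793.911ms=27/7b
10) 14754.098ms=15b +1475.41ms=3/2b
11) 16229.508ms=33/2b +1475.41ms=3/2b
12) 17704.918ms=18b +1475.41ms=3/2b
13) 19180.328ms=39/2b +1475.41ms=3/2b
14) 20655.738ms=21b +737.705ms=3/4b
15) 21393.443ms=87/4b +737.705ms=3/4b
16) 22131.148ms=45/2b +1475.41ms=3/2b
Σ=24b of 24 (61bpm 6/8) — PASS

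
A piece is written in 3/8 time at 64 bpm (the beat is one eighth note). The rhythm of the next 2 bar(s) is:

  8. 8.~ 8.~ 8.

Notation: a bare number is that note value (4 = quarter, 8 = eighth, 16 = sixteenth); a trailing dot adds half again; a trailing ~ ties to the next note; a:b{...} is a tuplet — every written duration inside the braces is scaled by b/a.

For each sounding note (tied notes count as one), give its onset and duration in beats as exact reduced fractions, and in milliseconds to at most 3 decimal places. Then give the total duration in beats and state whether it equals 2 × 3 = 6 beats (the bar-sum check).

1) 0.0ms=0b +1406.25ms=3/2b
2) 1406.25ms=3/2b +4218.75ms=9/2b
Σ=6b of 6 (64bpm 3/8) — PASS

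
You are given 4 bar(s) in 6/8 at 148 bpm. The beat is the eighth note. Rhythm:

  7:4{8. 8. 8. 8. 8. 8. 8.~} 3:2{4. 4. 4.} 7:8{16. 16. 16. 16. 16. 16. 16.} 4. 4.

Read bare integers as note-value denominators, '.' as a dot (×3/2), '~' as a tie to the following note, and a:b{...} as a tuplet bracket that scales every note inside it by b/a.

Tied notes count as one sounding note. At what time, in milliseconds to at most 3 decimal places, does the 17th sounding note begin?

1. 0.0ms @ 0 + 347.49ms (6/7)
2. 347.49ms @ 6/7 + 347.49ms (6/7)
3. 694.981ms @ 12/7 + 347.49ms (6/7)
4. 1042.471ms @ 18/7 + 347.49ms (6/7)
5. 1389.961ms @ 24/7 + 347.49ms (6/7)
6. 1737.452ms @ 30/7 + 347.49ms (6/7)
7. 2084.942ms @ 36/7 + 1158.301ms (20/7)
8. 3243.243ms @ 8 + 810.811ms (2)
9. 4054.054ms @ 10 + 810.811ms (2)
10. 4864.865ms @ 12 + 347.49ms (6/7)
11. 5212.355ms @ 90/7 + 347.49ms (6/7)
12. 5559.846ms @ 96/7 + 347.49ms (6/7)
13. 5907.336ms @ 102/7 + 347.49ms (6/7)
14. 6254.826ms @ 108/7 + 347.49ms (6/7)
15. 6602.317ms @ 114/7 + 347.49ms (6/7)
16. 6949.807ms @ 120/7 + 347.49ms (6/7)
17. 7297.297ms @ 18 + 1216.216ms (3)
18. 8513.514ms @ 21 + 1216.216ms (3)

note 17 onset = 18b = 7297.297ms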